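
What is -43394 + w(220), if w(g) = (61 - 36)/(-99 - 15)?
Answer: -4946941/114 ≈ -43394.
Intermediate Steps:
w(g) = -25/114 (w(g) = 25/(-114) = 25*(-1/114) = -25/114)
-43394 + w(220) = -43394 - 25/114 = -4946941/114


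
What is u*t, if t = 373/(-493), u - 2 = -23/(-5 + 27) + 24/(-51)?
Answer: -67513/184382 ≈ -0.36616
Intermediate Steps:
u = 181/374 (u = 2 + (-23/(-5 + 27) + 24/(-51)) = 2 + (-23/22 + 24*(-1/51)) = 2 + (-23*1/22 - 8/17) = 2 + (-23/22 - 8/17) = 2 - 567/374 = 181/374 ≈ 0.48396)
t = -373/493 (t = 373*(-1/493) = -373/493 ≈ -0.75659)
u*t = (181/374)*(-373/493) = -67513/184382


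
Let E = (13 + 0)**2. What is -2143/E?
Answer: -2143/169 ≈ -12.680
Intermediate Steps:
E = 169 (E = 13**2 = 169)
-2143/E = -2143/169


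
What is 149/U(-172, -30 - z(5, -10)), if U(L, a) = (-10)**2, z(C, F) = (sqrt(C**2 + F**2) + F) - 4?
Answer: 149/100 ≈ 1.4900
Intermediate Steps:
z(C, F) = -4 + F + sqrt(C**2 + F**2) (z(C, F) = (F + sqrt(C**2 + F**2)) - 4 = -4 + F + sqrt(C**2 + F**2))
U(L, a) = 100
149/U(-172, -30 - z(5, -10)) = 149/100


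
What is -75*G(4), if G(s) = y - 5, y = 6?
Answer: -75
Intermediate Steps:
G(s) = 1 (G(s) = 6 - 5 = 1)
-75*G(4) = -75*1 = -75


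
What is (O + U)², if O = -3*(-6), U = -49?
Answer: 961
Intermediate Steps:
O = 18
(O + U)² = (18 - 49)² = (-31)² = 961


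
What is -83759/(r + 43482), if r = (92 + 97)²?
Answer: -4927/4659 ≈ -1.0575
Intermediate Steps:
r = 35721 (r = 189² = 35721)
-83759/(r + 43482) = -83759/(35721 + 43482) = -83759/79203 = -83759*1/79203 = -4927/4659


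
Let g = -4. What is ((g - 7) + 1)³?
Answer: -1000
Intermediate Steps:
((g - 7) + 1)³ = ((-4 - 7) + 1)³ = (-11 + 1)³ = (-10)³ = -1000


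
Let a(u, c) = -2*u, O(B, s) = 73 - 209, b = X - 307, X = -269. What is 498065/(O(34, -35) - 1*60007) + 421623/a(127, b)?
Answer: -25484180599/15276322 ≈ -1668.2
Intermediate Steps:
b = -576 (b = -269 - 307 = -576)
O(B, s) = -136
498065/(O(34, -35) - 1*60007) + 421623/a(127, b) = 498065/(-136 - 1*60007) + 421623/((-2*127)) = 498065/(-136 - 60007) + 421623/(-254) = 498065/(-60143) + 421623*(-1/254) = 498065*(-1/60143) - 421623/254 = -498065/60143 - 421623/254 = -25484180599/15276322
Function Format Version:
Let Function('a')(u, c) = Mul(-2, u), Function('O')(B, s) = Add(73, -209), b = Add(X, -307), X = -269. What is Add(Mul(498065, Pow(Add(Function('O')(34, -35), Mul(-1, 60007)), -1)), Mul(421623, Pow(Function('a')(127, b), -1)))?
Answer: Rational(-25484180599, 15276322) ≈ -1668.2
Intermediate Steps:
b = -576 (b = Add(-269, -307) = -576)
Function('O')(B, s) = -136
Add(Mul(498065, Pow(Add(Function('O')(34, -35), Mul(-1, 60007)), -1)), Mul(421623, Pow(Function('a')(127, b), -1))) = Add(Mul(498065, Pow(Add(-136, Mul(-1, 60007)), -1)), Mul(421623, Pow(Mul(-2, 127), -1))) = Add(Mul(498065, Pow(Add(-136, -60007), -1)), Mul(421623, Pow(-254, -1))) = Add(Mul(498065, Pow(-60143, -1)), Mul(421623, Rational(-1, 254))) = Add(Mul(498065, Rational(-1, 60143)), Rational(-421623, 254)) = Add(Rational(-498065, 60143), Rational(-421623, 254)) = Rational(-25484180599, 15276322)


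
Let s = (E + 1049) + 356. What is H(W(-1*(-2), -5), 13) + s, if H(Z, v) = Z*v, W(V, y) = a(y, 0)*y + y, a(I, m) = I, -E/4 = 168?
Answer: 993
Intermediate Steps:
E = -672 (E = -4*168 = -672)
W(V, y) = y + y**2 (W(V, y) = y*y + y = y**2 + y = y + y**2)
s = 733 (s = (-672 + 1049) + 356 = 377 + 356 = 733)
H(W(-1*(-2), -5), 13) + s = -5*(1 - 5)*13 + 733 = -5*(-4)*13 + 733 = 20*13 + 733 = 260 + 733 = 993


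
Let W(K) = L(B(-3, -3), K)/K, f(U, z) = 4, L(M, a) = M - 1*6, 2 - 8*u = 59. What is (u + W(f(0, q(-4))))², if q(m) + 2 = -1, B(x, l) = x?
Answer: 5625/64 ≈ 87.891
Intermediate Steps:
u = -57/8 (u = ¼ - ⅛*59 = ¼ - 59/8 = -57/8 ≈ -7.1250)
q(m) = -3 (q(m) = -2 - 1 = -3)
L(M, a) = -6 + M (L(M, a) = M - 6 = -6 + M)
W(K) = -9/K (W(K) = (-6 - 3)/K = -9/K)
(u + W(f(0, q(-4))))² = (-57/8 - 9/4)² = (-75/8)² = 5625/64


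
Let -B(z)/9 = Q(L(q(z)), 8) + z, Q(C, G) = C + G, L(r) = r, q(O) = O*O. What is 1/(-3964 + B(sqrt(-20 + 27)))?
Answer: -4099/16801234 + 9*sqrt(7)/16801234 ≈ -0.00024255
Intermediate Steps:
q(O) = O**2
B(z) = -72 - 9*z - 9*z**2 (B(z) = -9*((z**2 + 8) + z) = -9*((8 + z**2) + z) = -9*(8 + z + z**2) = -72 - 9*z - 9*z**2)
1/(-3964 + B(sqrt(-20 + 27))) = 1/(-3964 + (-72 - 9*sqrt(-20 + 27) - 9*(sqrt(-20 + 27))**2)) = 1/(-3964 + (-72 - 9*sqrt(7) - 9*(sqrt(7))**2)) = 1/(-3964 + (-72 - 9*sqrt(7) - 9*7)) = 1/(-3964 + (-72 - 9*sqrt(7) - 63)) = 1/(-3964 + (-135 - 9*sqrt(7))) = 1/(-4099 - 9*sqrt(7))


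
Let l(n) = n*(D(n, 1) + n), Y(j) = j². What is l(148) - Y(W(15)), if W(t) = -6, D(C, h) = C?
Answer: 43772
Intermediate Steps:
l(n) = 2*n² (l(n) = n*(n + n) = n*(2*n) = 2*n²)
l(148) - Y(W(15)) = 2*148² - 1*(-6)² = 2*21904 - 1*36 = 43808 - 36 = 43772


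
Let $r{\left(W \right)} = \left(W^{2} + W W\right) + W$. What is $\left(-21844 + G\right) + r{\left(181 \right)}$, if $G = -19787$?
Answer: $24072$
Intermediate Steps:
$r{\left(W \right)} = W + 2 W^{2}$ ($r{\left(W \right)} = \left(W^{2} + W^{2}\right) + W = 2 W^{2} + W = W + 2 W^{2}$)
$\left(-21844 + G\right) + r{\left(181 \right)} = \left(-21844 - 19787\right) + 181 \left(1 + 2 \cdot 181\right) = -41631 + 181 \left(1 + 362\right) = -41631 + 181 \cdot 363 = -41631 + 65703 = 24072$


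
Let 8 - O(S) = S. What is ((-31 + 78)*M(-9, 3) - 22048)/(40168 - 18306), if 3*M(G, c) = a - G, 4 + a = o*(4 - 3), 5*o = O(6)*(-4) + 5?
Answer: -164843/163965 ≈ -1.0054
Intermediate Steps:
O(S) = 8 - S
o = -⅗ (o = ((8 - 1*6)*(-4) + 5)/5 = ((8 - 6)*(-4) + 5)/5 = (2*(-4) + 5)/5 = (-8 + 5)/5 = (⅕)*(-3) = -⅗ ≈ -0.60000)
a = -23/5 (a = -4 - 3*(4 - 3)/5 = -4 - ⅗*1 = -4 - ⅗ = -23/5 ≈ -4.6000)
M(G, c) = -23/15 - G/3 (M(G, c) = (-23/5 - G)/3 = -23/15 - G/3)
((-31 + 78)*M(-9, 3) - 22048)/(40168 - 18306) = ((-31 + 78)*(-23/15 - ⅓*(-9)) - 22048)/(40168 - 18306) = (47*(-23/15 + 3) - 22048)/21862 = (47*(22/15) - 22048)*(1/21862) = (1034/15 - 22048)*(1/21862) = -329686/15*1/21862 = -164843/163965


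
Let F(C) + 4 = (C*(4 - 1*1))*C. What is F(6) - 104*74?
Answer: -7592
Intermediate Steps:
F(C) = -4 + 3*C² (F(C) = -4 + (C*(4 - 1*1))*C = -4 + (C*(4 - 1))*C = -4 + (C*3)*C = -4 + (3*C)*C = -4 + 3*C²)
F(6) - 104*74 = (-4 + 3*6²) - 104*74 = (-4 + 3*36) - 7696 = (-4 + 108) - 7696 = 104 - 7696 = -7592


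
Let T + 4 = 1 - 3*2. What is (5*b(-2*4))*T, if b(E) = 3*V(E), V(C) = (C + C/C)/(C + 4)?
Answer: -945/4 ≈ -236.25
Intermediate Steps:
V(C) = (1 + C)/(4 + C) (V(C) = (C + 1)/(4 + C) = (1 + C)/(4 + C))
b(E) = 3*(1 + E)/(4 + E) (b(E) = 3*((1 + E)/(4 + E)) = 3*(1 + E)/(4 + E))
T = -9 (T = -4 + (1 - 3*2) = -4 + (1 - 6) = -4 - 5 = -9)
(5*b(-2*4))*T = (5*(3*(1 - 2*4)/(4 - 2*4)))*(-9) = (5*(3*(1 - 8)/(4 - 8)))*(-9) = (5*(3*(-7)/(-4)))*(-9) = (5*(3*(-¼)*(-7)))*(-9) = (5*(21/4))*(-9) = (105/4)*(-9) = -945/4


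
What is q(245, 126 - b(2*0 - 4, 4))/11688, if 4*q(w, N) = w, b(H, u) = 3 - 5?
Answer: 245/46752 ≈ 0.0052404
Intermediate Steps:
b(H, u) = -2
q(w, N) = w/4
q(245, 126 - b(2*0 - 4, 4))/11688 = ((¼)*245)/11688 = (245/4)*(1/11688) = 245/46752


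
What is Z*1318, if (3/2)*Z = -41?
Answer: -108076/3 ≈ -36025.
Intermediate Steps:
Z = -82/3 (Z = (2/3)*(-41) = -82/3 ≈ -27.333)
Z*1318 = -82/3*1318 = -108076/3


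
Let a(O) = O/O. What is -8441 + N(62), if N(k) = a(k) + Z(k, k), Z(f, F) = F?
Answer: -8378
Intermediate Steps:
a(O) = 1
N(k) = 1 + k
-8441 + N(62) = -8441 + (1 + 62) = -8441 + 63 = -8378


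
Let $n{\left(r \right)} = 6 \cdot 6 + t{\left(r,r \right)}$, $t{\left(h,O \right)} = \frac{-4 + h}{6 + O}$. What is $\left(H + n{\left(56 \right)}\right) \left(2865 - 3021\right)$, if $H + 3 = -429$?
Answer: $\frac{1911000}{31} \approx 61645.0$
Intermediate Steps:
$H = -432$ ($H = -3 - 429 = -432$)
$t{\left(h,O \right)} = \frac{-4 + h}{6 + O}$
$n{\left(r \right)} = 36 + \frac{-4 + r}{6 + r}$ ($n{\left(r \right)} = 6 \cdot 6 + \frac{-4 + r}{6 + r} = 36 + \frac{-4 + r}{6 + r}$)
$\left(H + n{\left(56 \right)}\right) \left(2865 - 3021\right) = \left(-432 + \frac{212 + 37 \cdot 56}{6 + 56}\right) \left(2865 - 3021\right) = \left(-432 + \frac{212 + 2072}{62}\right) \left(-156\right) = \left(-432 + \frac{1}{62} \cdot 2284\right) \left(-156\right) = \left(-432 + \frac{1142}{31}\right) \left(-156\right) = \left(- \frac{12250}{31}\right) \left(-156\right) = \frac{1911000}{31}$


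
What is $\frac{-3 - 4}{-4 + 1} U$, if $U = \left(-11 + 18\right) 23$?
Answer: $\frac{1127}{3} \approx 375.67$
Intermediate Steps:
$U = 161$ ($U = 7 \cdot 23 = 161$)
$\frac{-3 - 4}{-4 + 1} U = \frac{-3 - 4}{-4 + 1} \cdot 161 = - \frac{7}{-3} \cdot 161 = \left(-7\right) \left(- \frac{1}{3}\right) 161 = \frac{7}{3} \cdot 161 = \frac{1127}{3}$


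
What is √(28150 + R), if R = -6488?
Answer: √21662 ≈ 147.18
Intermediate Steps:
√(28150 + R) = √(28150 - 6488) = √21662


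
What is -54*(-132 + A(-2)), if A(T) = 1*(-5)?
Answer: 7398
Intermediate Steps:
A(T) = -5
-54*(-132 + A(-2)) = -54*(-132 - 5) = -54*(-137) = 7398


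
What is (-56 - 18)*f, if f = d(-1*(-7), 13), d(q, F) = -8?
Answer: 592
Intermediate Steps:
f = -8
(-56 - 18)*f = (-56 - 18)*(-8) = -74*(-8) = 592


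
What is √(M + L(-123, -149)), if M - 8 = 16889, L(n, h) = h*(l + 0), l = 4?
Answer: √16301 ≈ 127.68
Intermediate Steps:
L(n, h) = 4*h (L(n, h) = h*(4 + 0) = h*4 = 4*h)
M = 16897 (M = 8 + 16889 = 16897)
√(M + L(-123, -149)) = √(16897 + 4*(-149)) = √(16897 - 596) = √16301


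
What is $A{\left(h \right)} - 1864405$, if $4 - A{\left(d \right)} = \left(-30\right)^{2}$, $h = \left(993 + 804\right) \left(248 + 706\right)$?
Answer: $-1865301$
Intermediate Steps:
$h = 1714338$ ($h = 1797 \cdot 954 = 1714338$)
$A{\left(d \right)} = -896$ ($A{\left(d \right)} = 4 - \left(-30\right)^{2} = 4 - 900 = -896$)
$A{\left(h \right)} - 1864405 = -896 - 1864405 = -1865301$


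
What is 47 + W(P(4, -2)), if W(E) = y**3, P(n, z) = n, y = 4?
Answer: 111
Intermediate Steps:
W(E) = 64 (W(E) = 4**3 = 64)
47 + W(P(4, -2)) = 47 + 64 = 111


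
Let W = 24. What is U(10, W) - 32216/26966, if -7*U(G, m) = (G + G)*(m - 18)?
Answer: -1730716/94381 ≈ -18.338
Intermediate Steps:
U(G, m) = -2*G*(-18 + m)/7 (U(G, m) = -(G + G)*(m - 18)/7 = -2*G*(-18 + m)/7)
U(10, W) - 32216/26966 = (2/7)*10*(18 - 1*24) - 32216/26966 = (2/7)*10*(18 - 24) - 32216/26966 = (2/7)*10*(-6) - 1*16108/13483 = -120/7 - 16108/13483 = -1730716/94381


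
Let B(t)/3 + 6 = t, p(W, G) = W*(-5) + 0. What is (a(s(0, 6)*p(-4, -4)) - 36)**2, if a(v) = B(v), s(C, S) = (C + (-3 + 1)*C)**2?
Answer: 2916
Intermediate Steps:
p(W, G) = -5*W (p(W, G) = -5*W + 0 = -5*W)
B(t) = -18 + 3*t
s(C, S) = C**2 (s(C, S) = (C - 2*C)**2 = (-C)**2 = C**2)
a(v) = -18 + 3*v
(a(s(0, 6)*p(-4, -4)) - 36)**2 = ((-18 + 3*(0**2*(-5*(-4)))) - 36)**2 = ((-18 + 3*(0*20)) - 36)**2 = ((-18 + 3*0) - 36)**2 = ((-18 + 0) - 36)**2 = (-18 - 36)**2 = (-54)**2 = 2916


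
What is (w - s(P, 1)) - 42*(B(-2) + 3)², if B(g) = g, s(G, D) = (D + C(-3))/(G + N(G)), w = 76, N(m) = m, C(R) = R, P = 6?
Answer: 205/6 ≈ 34.167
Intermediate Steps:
s(G, D) = (-3 + D)/(2*G) (s(G, D) = (D - 3)/(G + G) = (-3 + D)/((2*G)) = (-3 + D)*(1/(2*G)) = (-3 + D)/(2*G))
(w - s(P, 1)) - 42*(B(-2) + 3)² = (76 - (-3 + 1)/(2*6)) - 42*(-2 + 3)² = (76 - (-2)/(2*6)) - 42*1² = (76 - 1*(-⅙)) - 42*1 = (76 + ⅙) - 42 = 457/6 - 42 = 205/6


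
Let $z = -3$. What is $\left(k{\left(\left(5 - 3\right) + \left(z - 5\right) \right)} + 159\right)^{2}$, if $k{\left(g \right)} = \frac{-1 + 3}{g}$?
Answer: $\frac{226576}{9} \approx 25175.0$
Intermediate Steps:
$k{\left(g \right)} = \frac{2}{g}$
$\left(k{\left(\left(5 - 3\right) + \left(z - 5\right) \right)} + 159\right)^{2} = \left(\frac{2}{\left(5 - 3\right) - 8} + 159\right)^{2} = \left(\frac{2}{2 - 8} + 159\right)^{2} = \left(\frac{2}{-6} + 159\right)^{2} = \left(2 \left(- \frac{1}{6}\right) + 159\right)^{2} = \left(- \frac{1}{3} + 159\right)^{2} = \left(\frac{476}{3}\right)^{2} = \frac{226576}{9}$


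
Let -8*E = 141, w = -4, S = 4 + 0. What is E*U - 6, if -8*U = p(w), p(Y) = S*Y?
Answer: -165/4 ≈ -41.250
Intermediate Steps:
S = 4
E = -141/8 (E = -⅛*141 = -141/8 ≈ -17.625)
p(Y) = 4*Y
U = 2 (U = -(-4)/2 = -⅛*(-16) = 2)
E*U - 6 = -141/8*2 - 6 = -141/4 - 6 = -165/4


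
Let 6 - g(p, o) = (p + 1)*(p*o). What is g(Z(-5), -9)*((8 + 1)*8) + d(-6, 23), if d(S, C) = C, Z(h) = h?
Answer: 13415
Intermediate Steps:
g(p, o) = 6 - o*p*(1 + p) (g(p, o) = 6 - (p + 1)*p*o = 6 - (1 + p)*o*p = 6 - o*p*(1 + p))
g(Z(-5), -9)*((8 + 1)*8) + d(-6, 23) = (6 - 1*(-9)*(-5) - 1*(-9)*(-5)²)*((8 + 1)*8) + 23 = (6 - 45 - 1*(-9)*25)*(9*8) + 23 = (6 - 45 + 225)*72 + 23 = 186*72 + 23 = 13392 + 23 = 13415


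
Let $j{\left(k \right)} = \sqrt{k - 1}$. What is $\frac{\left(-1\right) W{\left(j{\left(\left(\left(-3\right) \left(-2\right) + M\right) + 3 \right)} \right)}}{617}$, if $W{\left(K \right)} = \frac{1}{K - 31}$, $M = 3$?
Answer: $\frac{31}{586150} + \frac{\sqrt{11}}{586150} \approx 5.8546 \cdot 10^{-5}$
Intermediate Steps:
$j{\left(k \right)} = \sqrt{-1 + k}$
$W{\left(K \right)} = \frac{1}{-31 + K}$
$\frac{\left(-1\right) W{\left(j{\left(\left(\left(-3\right) \left(-2\right) + M\right) + 3 \right)} \right)}}{617} = \frac{\left(-1\right) \frac{1}{-31 + \sqrt{-1 + \left(\left(\left(-3\right) \left(-2\right) + 3\right) + 3\right)}}}{617} = - \frac{1}{-31 + \sqrt{-1 + \left(\left(6 + 3\right) + 3\right)}} \frac{1}{617} = - \frac{1}{-31 + \sqrt{-1 + \left(9 + 3\right)}} \frac{1}{617} = - \frac{1}{-31 + \sqrt{-1 + 12}} \cdot \frac{1}{617} = - \frac{1}{-31 + \sqrt{11}} \cdot \frac{1}{617} = - \frac{1}{617 \left(-31 + \sqrt{11}\right)}$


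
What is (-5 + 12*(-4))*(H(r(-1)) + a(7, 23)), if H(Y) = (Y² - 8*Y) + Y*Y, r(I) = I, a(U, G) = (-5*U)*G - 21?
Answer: 43248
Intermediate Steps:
a(U, G) = -21 - 5*G*U (a(U, G) = -5*G*U - 21 = -21 - 5*G*U)
H(Y) = -8*Y + 2*Y² (H(Y) = (Y² - 8*Y) + Y² = -8*Y + 2*Y²)
(-5 + 12*(-4))*(H(r(-1)) + a(7, 23)) = (-5 + 12*(-4))*(2*(-1)*(-4 - 1) + (-21 - 5*23*7)) = (-5 - 48)*(2*(-1)*(-5) + (-21 - 805)) = -53*(10 - 826) = -53*(-816) = 43248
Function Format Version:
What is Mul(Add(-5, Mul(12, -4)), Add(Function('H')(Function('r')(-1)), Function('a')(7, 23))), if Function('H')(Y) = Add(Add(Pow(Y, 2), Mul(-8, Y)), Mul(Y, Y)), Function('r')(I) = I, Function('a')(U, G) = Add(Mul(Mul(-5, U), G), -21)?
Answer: 43248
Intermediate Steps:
Function('a')(U, G) = Add(-21, Mul(-5, G, U)) (Function('a')(U, G) = Add(Mul(-5, G, U), -21) = Add(-21, Mul(-5, G, U)))
Function('H')(Y) = Add(Mul(-8, Y), Mul(2, Pow(Y, 2))) (Function('H')(Y) = Add(Add(Pow(Y, 2), Mul(-8, Y)), Pow(Y, 2)) = Add(Mul(-8, Y), Mul(2, Pow(Y, 2))))
Mul(Add(-5, Mul(12, -4)), Add(Function('H')(Function('r')(-1)), Function('a')(7, 23))) = Mul(Add(-5, Mul(12, -4)), Add(Mul(2, -1, Add(-4, -1)), Add(-21, Mul(-5, 23, 7)))) = Mul(Add(-5, -48), Add(Mul(2, -1, -5), Add(-21, -805))) = Mul(-53, Add(10, -826)) = Mul(-53, -816) = 43248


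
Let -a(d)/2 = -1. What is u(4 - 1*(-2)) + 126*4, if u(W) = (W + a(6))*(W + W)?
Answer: 600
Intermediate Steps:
a(d) = 2 (a(d) = -2*(-1) = 2)
u(W) = 2*W*(2 + W) (u(W) = (W + 2)*(W + W) = (2 + W)*(2*W) = 2*W*(2 + W))
u(4 - 1*(-2)) + 126*4 = 2*(4 - 1*(-2))*(2 + (4 - 1*(-2))) + 126*4 = 2*(4 + 2)*(2 + (4 + 2)) + 504 = 2*6*(2 + 6) + 504 = 2*6*8 + 504 = 96 + 504 = 600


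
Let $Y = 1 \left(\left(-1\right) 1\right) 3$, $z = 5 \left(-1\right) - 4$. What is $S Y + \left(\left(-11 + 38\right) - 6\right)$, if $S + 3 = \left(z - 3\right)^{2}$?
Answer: $-402$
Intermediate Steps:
$z = -9$ ($z = -5 - 4 = -9$)
$Y = -3$ ($Y = 1 \left(-1\right) 3 = \left(-1\right) 3 = -3$)
$S = 141$ ($S = -3 + \left(-9 - 3\right)^{2} = -3 + \left(-12\right)^{2} = -3 + 144 = 141$)
$S Y + \left(\left(-11 + 38\right) - 6\right) = 141 \left(-3\right) + \left(\left(-11 + 38\right) - 6\right) = -423 + \left(27 - 6\right) = -423 + 21 = -402$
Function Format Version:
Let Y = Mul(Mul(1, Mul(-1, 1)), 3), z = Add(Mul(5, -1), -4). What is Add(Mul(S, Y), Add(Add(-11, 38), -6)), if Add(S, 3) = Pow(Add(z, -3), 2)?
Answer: -402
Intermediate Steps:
z = -9 (z = Add(-5, -4) = -9)
Y = -3 (Y = Mul(Mul(1, -1), 3) = Mul(-1, 3) = -3)
S = 141 (S = Add(-3, Pow(Add(-9, -3), 2)) = Add(-3, Pow(-12, 2)) = Add(-3, 144) = 141)
Add(Mul(S, Y), Add(Add(-11, 38), -6)) = Add(Mul(141, -3), Add(Add(-11, 38), -6)) = Add(-423, Add(27, -6)) = Add(-423, 21) = -402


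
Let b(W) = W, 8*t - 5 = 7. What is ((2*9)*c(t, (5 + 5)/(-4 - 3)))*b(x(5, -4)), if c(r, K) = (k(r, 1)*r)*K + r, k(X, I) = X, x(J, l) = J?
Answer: -1080/7 ≈ -154.29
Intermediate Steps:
t = 3/2 (t = 5/8 + (⅛)*7 = 5/8 + 7/8 = 3/2 ≈ 1.5000)
c(r, K) = r + K*r² (c(r, K) = (r*r)*K + r = r²*K + r = K*r² + r = r + K*r²)
((2*9)*c(t, (5 + 5)/(-4 - 3)))*b(x(5, -4)) = ((2*9)*(3*(1 + ((5 + 5)/(-4 - 3))*(3/2))/2))*5 = (18*(3*(1 + (10/(-7))*(3/2))/2))*5 = (18*(3*(1 + (10*(-⅐))*(3/2))/2))*5 = (18*(3*(1 - 10/7*3/2)/2))*5 = (18*(3*(1 - 15/7)/2))*5 = (18*((3/2)*(-8/7)))*5 = (18*(-12/7))*5 = -216/7*5 = -1080/7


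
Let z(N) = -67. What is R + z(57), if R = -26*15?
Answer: -457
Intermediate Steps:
R = -390
R + z(57) = -390 - 67 = -457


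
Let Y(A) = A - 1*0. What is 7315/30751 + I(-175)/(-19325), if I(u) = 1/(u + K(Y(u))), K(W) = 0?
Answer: 3534063768/14856576875 ≈ 0.23788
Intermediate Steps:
Y(A) = A (Y(A) = A + 0 = A)
I(u) = 1/u (I(u) = 1/(u + 0) = 1/u)
7315/30751 + I(-175)/(-19325) = 7315/30751 + 1/(-175*(-19325)) = 7315*(1/30751) - 1/175*(-1/19325) = 1045/4393 + 1/3381875 = 3534063768/14856576875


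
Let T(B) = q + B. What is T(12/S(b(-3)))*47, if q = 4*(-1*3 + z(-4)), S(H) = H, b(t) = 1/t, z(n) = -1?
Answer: -2444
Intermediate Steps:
b(t) = 1/t
q = -16 (q = 4*(-1*3 - 1) = 4*(-3 - 1) = 4*(-4) = -16)
T(B) = -16 + B
T(12/S(b(-3)))*47 = (-16 + 12/(1/(-3)))*47 = (-16 + 12/(-1/3))*47 = (-16 + 12*(-3))*47 = (-16 - 36)*47 = -52*47 = -2444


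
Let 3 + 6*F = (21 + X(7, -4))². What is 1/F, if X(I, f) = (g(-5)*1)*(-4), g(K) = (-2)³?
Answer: 3/1403 ≈ 0.0021383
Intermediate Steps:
g(K) = -8
X(I, f) = 32 (X(I, f) = -8*1*(-4) = -8*(-4) = 32)
F = 1403/3 (F = -½ + (21 + 32)²/6 = -½ + (⅙)*53² = -½ + (⅙)*2809 = -½ + 2809/6 = 1403/3 ≈ 467.67)
1/F = 1/(1403/3) = 3/1403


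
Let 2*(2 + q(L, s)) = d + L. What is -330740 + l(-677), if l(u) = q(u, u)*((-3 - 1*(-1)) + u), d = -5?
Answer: -97843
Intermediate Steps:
q(L, s) = -9/2 + L/2 (q(L, s) = -2 + (-5 + L)/2 = -2 + (-5/2 + L/2) = -9/2 + L/2)
l(u) = (-2 + u)*(-9/2 + u/2) (l(u) = (-9/2 + u/2)*((-3 - 1*(-1)) + u) = (-9/2 + u/2)*((-3 + 1) + u) = (-9/2 + u/2)*(-2 + u) = (-2 + u)*(-9/2 + u/2))
-330740 + l(-677) = -330740 + (-9 - 677)*(-2 - 677)/2 = -330740 + (½)*(-686)*(-679) = -330740 + 232897 = -97843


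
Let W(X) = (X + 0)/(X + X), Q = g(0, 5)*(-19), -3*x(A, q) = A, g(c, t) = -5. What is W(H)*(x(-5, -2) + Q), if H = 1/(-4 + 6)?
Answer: 145/3 ≈ 48.333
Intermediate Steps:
x(A, q) = -A/3
Q = 95 (Q = -5*(-19) = 95)
H = 1/2 ≈ 0.50000
W(X) = 1/2 (W(X) = X/((2*X)) = X*(1/(2*X)) = 1/2)
W(H)*(x(-5, -2) + Q) = (-1/3*(-5) + 95)/2 = (5/3 + 95)/2 = (1/2)*(290/3) = 145/3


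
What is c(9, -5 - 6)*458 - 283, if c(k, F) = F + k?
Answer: -1199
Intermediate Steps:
c(9, -5 - 6)*458 - 283 = ((-5 - 6) + 9)*458 - 283 = (-11 + 9)*458 - 283 = -2*458 - 283 = -916 - 283 = -1199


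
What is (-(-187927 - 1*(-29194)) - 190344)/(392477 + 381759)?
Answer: -31611/774236 ≈ -0.040829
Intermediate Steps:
(-(-187927 - 1*(-29194)) - 190344)/(392477 + 381759) = (-(-187927 + 29194) - 190344)/774236 = (-1*(-158733) - 190344)*(1/774236) = (158733 - 190344)*(1/774236) = -31611*1/774236 = -31611/774236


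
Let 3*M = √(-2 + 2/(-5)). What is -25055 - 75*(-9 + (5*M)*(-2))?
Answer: -24380 + 100*I*√15 ≈ -24380.0 + 387.3*I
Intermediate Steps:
M = 2*I*√15/15 (M = √(-2 + 2/(-5))/3 = √(-2 + 2*(-⅕))/3 = √(-2 - ⅖)/3 = √(-12/5)/3 = (2*I*√15/5)/3 = 2*I*√15/15 ≈ 0.5164*I)
-25055 - 75*(-9 + (5*M)*(-2)) = -25055 - 75*(-9 + (5*(2*I*√15/15))*(-2)) = -25055 - 75*(-9 + (2*I*√15/3)*(-2)) = -25055 - 75*(-9 - 4*I*√15/3) = -25055 + (675 + 100*I*√15) = -24380 + 100*I*√15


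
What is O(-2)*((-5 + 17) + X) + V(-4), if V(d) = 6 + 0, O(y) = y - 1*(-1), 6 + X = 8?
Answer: -8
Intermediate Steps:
X = 2 (X = -6 + 8 = 2)
O(y) = 1 + y (O(y) = y + 1 = 1 + y)
V(d) = 6
O(-2)*((-5 + 17) + X) + V(-4) = (1 - 2)*((-5 + 17) + 2) + 6 = -(12 + 2) + 6 = -1*14 + 6 = -14 + 6 = -8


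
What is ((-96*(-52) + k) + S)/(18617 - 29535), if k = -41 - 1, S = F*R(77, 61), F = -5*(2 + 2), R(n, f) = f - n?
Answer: -2635/5459 ≈ -0.48269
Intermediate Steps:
F = -20 (F = -5*4 = -20)
S = 320 (S = -20*(61 - 1*77) = -20*(61 - 77) = -20*(-16) = 320)
k = -42
((-96*(-52) + k) + S)/(18617 - 29535) = ((-96*(-52) - 42) + 320)/(18617 - 29535) = ((4992 - 42) + 320)/(-10918) = (4950 + 320)*(-1/10918) = 5270*(-1/10918) = -2635/5459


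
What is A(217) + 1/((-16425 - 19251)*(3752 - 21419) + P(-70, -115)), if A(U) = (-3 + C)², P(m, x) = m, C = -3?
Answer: 22690361593/630287822 ≈ 36.000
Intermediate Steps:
A(U) = 36 (A(U) = (-3 - 3)² = (-6)² = 36)
A(217) + 1/((-16425 - 19251)*(3752 - 21419) + P(-70, -115)) = 36 + 1/((-16425 - 19251)*(3752 - 21419) - 70) = 36 + 1/(-35676*(-17667) - 70) = 36 + 1/(630287892 - 70) = 36 + 1/630287822 = 22690361593/630287822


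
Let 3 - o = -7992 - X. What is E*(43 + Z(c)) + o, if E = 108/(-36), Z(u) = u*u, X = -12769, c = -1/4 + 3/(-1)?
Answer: -78955/16 ≈ -4934.7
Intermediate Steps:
c = -13/4 (c = -1*1/4 + 3*(-1) = -1/4 - 3 = -13/4 ≈ -3.2500)
Z(u) = u**2
E = -3 (E = 108*(-1/36) = -3)
o = -4774 (o = 3 - (-7992 - 1*(-12769)) = 3 - (-7992 + 12769) = 3 - 1*4777 = 3 - 4777 = -4774)
E*(43 + Z(c)) + o = -3*(43 + (-13/4)**2) - 4774 = -3*(43 + 169/16) - 4774 = -3*857/16 - 4774 = -2571/16 - 4774 = -78955/16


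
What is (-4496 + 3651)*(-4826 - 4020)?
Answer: 7474870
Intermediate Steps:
(-4496 + 3651)*(-4826 - 4020) = -845*(-8846) = 7474870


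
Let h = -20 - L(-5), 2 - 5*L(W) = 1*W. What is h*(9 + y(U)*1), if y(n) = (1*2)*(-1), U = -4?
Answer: -749/5 ≈ -149.80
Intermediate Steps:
L(W) = ⅖ - W/5
y(n) = -2 (y(n) = 2*(-1) = -2)
h = -107/5 (h = -20 - (⅖ - ⅕*(-5)) = -20 - (⅖ + 1) = -20 - 1*7/5 = -20 - 7/5 = -107/5 ≈ -21.400)
h*(9 + y(U)*1) = -107*(9 - 2*1)/5 = -107*(9 - 2)/5 = -107/5*7 = -749/5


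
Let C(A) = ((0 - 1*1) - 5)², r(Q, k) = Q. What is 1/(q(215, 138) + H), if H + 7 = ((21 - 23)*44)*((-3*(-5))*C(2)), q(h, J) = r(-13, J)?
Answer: -1/47540 ≈ -2.1035e-5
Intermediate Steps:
q(h, J) = -13
C(A) = 36 (C(A) = ((0 - 1) - 5)² = (-1 - 5)² = (-6)² = 36)
H = -47527 (H = -7 + ((21 - 23)*44)*(-3*(-5)*36) = -7 + (-2*44)*(15*36) = -7 - 88*540 = -7 - 47520 = -47527)
1/(q(215, 138) + H) = 1/(-13 - 47527) = 1/(-47540) = -1/47540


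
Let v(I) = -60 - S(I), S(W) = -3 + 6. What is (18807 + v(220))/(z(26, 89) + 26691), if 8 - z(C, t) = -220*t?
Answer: 18744/46279 ≈ 0.40502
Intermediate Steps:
S(W) = 3
v(I) = -63 (v(I) = -60 - 1*3 = -60 - 3 = -63)
z(C, t) = 8 + 220*t (z(C, t) = 8 - (-220)*t = 8 + 220*t)
(18807 + v(220))/(z(26, 89) + 26691) = (18807 - 63)/((8 + 220*89) + 26691) = 18744/((8 + 19580) + 26691) = 18744/(19588 + 26691) = 18744/46279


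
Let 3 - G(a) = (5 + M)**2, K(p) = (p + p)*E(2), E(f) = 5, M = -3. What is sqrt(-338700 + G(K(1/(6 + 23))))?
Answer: I*sqrt(338701) ≈ 581.98*I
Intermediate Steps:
K(p) = 10*p (K(p) = (p + p)*5 = (2*p)*5 = 10*p)
G(a) = -1 (G(a) = 3 - (5 - 3)**2 = 3 - 1*2**2 = 3 - 1*4 = 3 - 4 = -1)
sqrt(-338700 + G(K(1/(6 + 23)))) = sqrt(-338700 - 1) = sqrt(-338701) = I*sqrt(338701)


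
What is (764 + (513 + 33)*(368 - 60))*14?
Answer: 2365048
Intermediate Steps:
(764 + (513 + 33)*(368 - 60))*14 = (764 + 546*308)*14 = (764 + 168168)*14 = 168932*14 = 2365048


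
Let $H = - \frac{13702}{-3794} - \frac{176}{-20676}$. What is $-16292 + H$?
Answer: $- \frac{159717224869}{9805593} \approx -16288.0$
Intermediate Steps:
$H = \frac{35496287}{9805593}$ ($H = \left(-13702\right) \left(- \frac{1}{3794}\right) - - \frac{44}{5169} = \frac{6851}{1897} + \frac{44}{5169} = \frac{35496287}{9805593} \approx 3.62$)
$-16292 + H = -16292 + \frac{35496287}{9805593} = - \frac{159717224869}{9805593}$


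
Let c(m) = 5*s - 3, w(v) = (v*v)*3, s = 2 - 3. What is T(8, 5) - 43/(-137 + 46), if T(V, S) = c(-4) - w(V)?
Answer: -18157/91 ≈ -199.53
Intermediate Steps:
s = -1
w(v) = 3*v**2 (w(v) = v**2*3 = 3*v**2)
c(m) = -8 (c(m) = 5*(-1) - 3 = -5 - 3 = -8)
T(V, S) = -8 - 3*V**2
T(8, 5) - 43/(-137 + 46) = (-8 - 3*8**2) - 43/(-137 + 46) = (-8 - 3*64) - 43/(-91) = (-8 - 192) - 43*(-1/91) = -200 + 43/91 = -18157/91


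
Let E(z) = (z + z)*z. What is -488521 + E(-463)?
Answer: -59783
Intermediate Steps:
E(z) = 2*z² (E(z) = (2*z)*z = 2*z²)
-488521 + E(-463) = -488521 + 2*(-463)² = -488521 + 2*214369 = -488521 + 428738 = -59783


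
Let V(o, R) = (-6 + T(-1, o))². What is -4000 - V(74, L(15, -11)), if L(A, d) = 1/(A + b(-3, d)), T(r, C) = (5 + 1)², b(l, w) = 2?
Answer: -4900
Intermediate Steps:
T(r, C) = 36 (T(r, C) = 6² = 36)
L(A, d) = 1/(2 + A) (L(A, d) = 1/(A + 2) = 1/(2 + A))
V(o, R) = 900 (V(o, R) = (-6 + 36)² = 30² = 900)
-4000 - V(74, L(15, -11)) = -4000 - 1*900 = -4000 - 900 = -4900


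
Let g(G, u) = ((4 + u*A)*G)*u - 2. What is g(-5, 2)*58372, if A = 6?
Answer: -9456264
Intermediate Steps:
g(G, u) = -2 + G*u*(4 + 6*u) (g(G, u) = ((4 + u*6)*G)*u - 2 = ((4 + 6*u)*G)*u - 2 = (G*(4 + 6*u))*u - 2 = G*u*(4 + 6*u) - 2 = -2 + G*u*(4 + 6*u))
g(-5, 2)*58372 = (-2 + 4*(-5)*2 + 6*(-5)*2**2)*58372 = (-2 - 40 + 6*(-5)*4)*58372 = (-2 - 40 - 120)*58372 = -162*58372 = -9456264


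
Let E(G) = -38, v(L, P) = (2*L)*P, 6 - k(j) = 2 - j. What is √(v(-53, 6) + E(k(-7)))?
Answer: I*√674 ≈ 25.962*I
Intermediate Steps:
k(j) = 4 + j (k(j) = 6 - (2 - j) = 6 + (-2 + j) = 4 + j)
v(L, P) = 2*L*P
√(v(-53, 6) + E(k(-7))) = √(2*(-53)*6 - 38) = √(-636 - 38) = √(-674) = I*√674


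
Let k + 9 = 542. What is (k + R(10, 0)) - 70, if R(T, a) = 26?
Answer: 489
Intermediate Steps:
k = 533 (k = -9 + 542 = 533)
(k + R(10, 0)) - 70 = (533 + 26) - 70 = 559 - 70 = 489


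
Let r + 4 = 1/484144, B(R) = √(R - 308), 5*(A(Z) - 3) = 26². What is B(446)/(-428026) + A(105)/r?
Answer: -334543504/9682875 - √138/428026 ≈ -34.550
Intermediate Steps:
A(Z) = 691/5 (A(Z) = 3 + (⅕)*26² = 3 + (⅕)*676 = 3 + 676/5 = 691/5)
B(R) = √(-308 + R)
r = -1936575/484144 (r = -4 + 1/484144 = -1936575/484144 ≈ -4.0000)
B(446)/(-428026) + A(105)/r = √(-308 + 446)/(-428026) + 691/(5*(-1936575/484144)) = √138*(-1/428026) + (691/5)*(-484144/1936575) = -√138/428026 - 334543504/9682875 = -334543504/9682875 - √138/428026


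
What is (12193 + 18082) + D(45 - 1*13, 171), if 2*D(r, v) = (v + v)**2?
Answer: 88757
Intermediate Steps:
D(r, v) = 2*v**2 (D(r, v) = (v + v)**2/2 = (2*v)**2/2 = (4*v**2)/2 = 2*v**2)
(12193 + 18082) + D(45 - 1*13, 171) = (12193 + 18082) + 2*171**2 = 30275 + 2*29241 = 30275 + 58482 = 88757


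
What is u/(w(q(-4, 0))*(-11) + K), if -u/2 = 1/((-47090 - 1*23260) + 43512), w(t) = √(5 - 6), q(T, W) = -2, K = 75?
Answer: 25/25701858 + 11*I/77105574 ≈ 9.7269e-7 + 1.4266e-7*I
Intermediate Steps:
w(t) = I (w(t) = √(-1) = I)
u = 1/13419 (u = -2/((-47090 - 1*23260) + 43512) = -2/((-47090 - 23260) + 43512) = -2/(-70350 + 43512) = -2/(-26838) = -2*(-1/26838) = 1/13419 ≈ 7.4521e-5)
u/(w(q(-4, 0))*(-11) + K) = 1/(13419*(I*(-11) + 75)) = 1/(13419*(-11*I + 75)) = 1/(13419*(75 - 11*I)) = ((75 + 11*I)/5746)/13419 = (75 + 11*I)/77105574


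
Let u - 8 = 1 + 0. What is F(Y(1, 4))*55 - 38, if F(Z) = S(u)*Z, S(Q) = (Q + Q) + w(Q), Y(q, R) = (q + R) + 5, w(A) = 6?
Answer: 13162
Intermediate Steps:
Y(q, R) = 5 + R + q (Y(q, R) = (R + q) + 5 = 5 + R + q)
u = 9 (u = 8 + (1 + 0) = 8 + 1 = 9)
S(Q) = 6 + 2*Q (S(Q) = (Q + Q) + 6 = 2*Q + 6 = 6 + 2*Q)
F(Z) = 24*Z (F(Z) = (6 + 2*9)*Z = (6 + 18)*Z = 24*Z)
F(Y(1, 4))*55 - 38 = (24*(5 + 4 + 1))*55 - 38 = (24*10)*55 - 38 = 240*55 - 38 = 13200 - 38 = 13162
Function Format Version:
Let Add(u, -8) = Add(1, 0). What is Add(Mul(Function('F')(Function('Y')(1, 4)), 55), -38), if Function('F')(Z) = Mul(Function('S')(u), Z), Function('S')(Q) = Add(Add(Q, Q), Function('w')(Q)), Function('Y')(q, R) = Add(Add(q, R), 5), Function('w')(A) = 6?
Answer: 13162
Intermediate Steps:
Function('Y')(q, R) = Add(5, R, q) (Function('Y')(q, R) = Add(Add(R, q), 5) = Add(5, R, q))
u = 9 (u = Add(8, Add(1, 0)) = Add(8, 1) = 9)
Function('S')(Q) = Add(6, Mul(2, Q)) (Function('S')(Q) = Add(Add(Q, Q), 6) = Add(Mul(2, Q), 6) = Add(6, Mul(2, Q)))
Function('F')(Z) = Mul(24, Z) (Function('F')(Z) = Mul(Add(6, Mul(2, 9)), Z) = Mul(Add(6, 18), Z) = Mul(24, Z))
Add(Mul(Function('F')(Function('Y')(1, 4)), 55), -38) = Add(Mul(Mul(24, Add(5, 4, 1)), 55), -38) = Add(Mul(Mul(24, 10), 55), -38) = Add(Mul(240, 55), -38) = Add(13200, -38) = 13162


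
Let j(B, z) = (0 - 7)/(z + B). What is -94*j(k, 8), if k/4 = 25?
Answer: 329/54 ≈ 6.0926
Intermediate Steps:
k = 100 (k = 4*25 = 100)
j(B, z) = -7/(B + z)
-94*j(k, 8) = -(-658)/(100 + 8) = -(-658)/108 = -94*(-7/108) = 329/54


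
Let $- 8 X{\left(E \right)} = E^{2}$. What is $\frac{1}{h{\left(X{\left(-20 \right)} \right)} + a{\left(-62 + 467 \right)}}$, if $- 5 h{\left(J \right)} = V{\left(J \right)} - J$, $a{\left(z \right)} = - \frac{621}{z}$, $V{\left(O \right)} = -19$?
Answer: $- \frac{15}{116} \approx -0.12931$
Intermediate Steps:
$X{\left(E \right)} = - \frac{E^{2}}{8}$
$h{\left(J \right)} = \frac{19}{5} + \frac{J}{5}$ ($h{\left(J \right)} = - \frac{-19 - J}{5} = \frac{19}{5} + \frac{J}{5}$)
$\frac{1}{h{\left(X{\left(-20 \right)} \right)} + a{\left(-62 + 467 \right)}} = \frac{1}{\left(\frac{19}{5} + \frac{\left(- \frac{1}{8}\right) \left(-20\right)^{2}}{5}\right) - \frac{621}{-62 + 467}} = \frac{1}{\left(\frac{19}{5} + \frac{\left(- \frac{1}{8}\right) 400}{5}\right) - \frac{621}{405}} = \frac{1}{\left(\frac{19}{5} + \frac{1}{5} \left(-50\right)\right) - \frac{23}{15}} = \frac{1}{\left(\frac{19}{5} - 10\right) - \frac{23}{15}} = \frac{1}{- \frac{31}{5} - \frac{23}{15}} = \frac{1}{- \frac{116}{15}} = - \frac{15}{116}$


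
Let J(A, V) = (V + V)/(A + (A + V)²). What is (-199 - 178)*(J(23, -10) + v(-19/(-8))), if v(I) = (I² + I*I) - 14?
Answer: 102167/96 ≈ 1064.2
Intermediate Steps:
J(A, V) = 2*V/(A + (A + V)²) (J(A, V) = (2*V)/(A + (A + V)²) = 2*V/(A + (A + V)²))
v(I) = -14 + 2*I² (v(I) = (I² + I²) - 14 = 2*I² - 14 = -14 + 2*I²)
(-199 - 178)*(J(23, -10) + v(-19/(-8))) = (-199 - 178)*(2*(-10)/(23 + (23 - 10)²) + (-14 + 2*(-19/(-8))²)) = -377*(2*(-10)/(23 + 13²) + (-14 + 2*(-19*(-⅛))²)) = -377*(2*(-10)/(23 + 169) + (-14 + 2*(19/8)²)) = -377*(2*(-10)/192 + (-14 + 2*(361/64))) = -377*(2*(-10)*(1/192) + (-14 + 361/32)) = -377*(-5/48 - 87/32) = -377*(-271/96) = 102167/96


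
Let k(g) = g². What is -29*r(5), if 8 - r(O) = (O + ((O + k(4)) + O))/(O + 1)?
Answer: -493/6 ≈ -82.167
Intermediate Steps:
r(O) = 8 - (16 + 3*O)/(1 + O) (r(O) = 8 - (O + ((O + 4²) + O))/(O + 1) = 8 - (O + ((O + 16) + O))/(1 + O) = 8 - (O + ((16 + O) + O))/(1 + O) = 8 - (O + (16 + 2*O))/(1 + O) = 8 - (16 + 3*O)/(1 + O))
-29*r(5) = -29*(-8 + 5*5)/(1 + 5) = -29*(-8 + 25)/6 = -29*17/6 = -493/6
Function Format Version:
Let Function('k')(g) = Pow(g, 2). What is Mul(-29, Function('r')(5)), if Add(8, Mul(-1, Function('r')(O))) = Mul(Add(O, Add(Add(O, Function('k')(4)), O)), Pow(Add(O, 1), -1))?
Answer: Rational(-493, 6) ≈ -82.167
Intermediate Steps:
Function('r')(O) = Add(8, Mul(-1, Pow(Add(1, O), -1), Add(16, Mul(3, O)))) (Function('r')(O) = Add(8, Mul(-1, Mul(Add(O, Add(Add(O, Pow(4, 2)), O)), Pow(Add(O, 1), -1)))) = Add(8, Mul(-1, Mul(Add(O, Add(Add(O, 16), O)), Pow(Add(1, O), -1)))) = Add(8, Mul(-1, Mul(Add(O, Add(Add(16, O), O)), Pow(Add(1, O), -1)))) = Add(8, Mul(-1, Mul(Add(O, Add(16, Mul(2, O))), Pow(Add(1, O), -1)))) = Add(8, Mul(-1, Mul(Add(16, Mul(3, O)), Pow(Add(1, O), -1)))) = Add(8, Mul(-1, Mul(Pow(Add(1, O), -1), Add(16, Mul(3, O))))) = Add(8, Mul(-1, Pow(Add(1, O), -1), Add(16, Mul(3, O)))))
Mul(-29, Function('r')(5)) = Mul(-29, Mul(Pow(Add(1, 5), -1), Add(-8, Mul(5, 5)))) = Mul(-29, Mul(Pow(6, -1), Add(-8, 25))) = Mul(-29, Mul(Rational(1, 6), 17)) = Mul(-29, Rational(17, 6)) = Rational(-493, 6)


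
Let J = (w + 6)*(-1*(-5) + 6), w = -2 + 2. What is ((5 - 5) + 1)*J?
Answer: 66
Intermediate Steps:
w = 0
J = 66 (J = (0 + 6)*(-1*(-5) + 6) = 6*(5 + 6) = 6*11 = 66)
((5 - 5) + 1)*J = ((5 - 5) + 1)*66 = (0 + 1)*66 = 1*66 = 66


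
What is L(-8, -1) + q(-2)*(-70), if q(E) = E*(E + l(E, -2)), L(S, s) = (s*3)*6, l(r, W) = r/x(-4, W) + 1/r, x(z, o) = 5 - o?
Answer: -408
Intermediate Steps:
l(r, W) = 1/r + r/(5 - W) (l(r, W) = r/(5 - W) + 1/r = 1/r + r/(5 - W))
L(S, s) = 18*s (L(S, s) = (3*s)*6 = 18*s)
q(E) = E*(E - (-7 - E²)/(7*E)) (q(E) = E*(E + (-5 - 2 - E²)/(E*(-5 - 2))) = E*(E + (-7 - E²)/(E*(-7))) = E*(E - ⅐*(-7 - E²)/E) = E*(E - (-7 - E²)/(7*E)))
L(-8, -1) + q(-2)*(-70) = 18*(-1) + (1 + (8/7)*(-2)²)*(-70) = -18 + (1 + (8/7)*4)*(-70) = -18 + (1 + 32/7)*(-70) = -18 + (39/7)*(-70) = -18 - 390 = -408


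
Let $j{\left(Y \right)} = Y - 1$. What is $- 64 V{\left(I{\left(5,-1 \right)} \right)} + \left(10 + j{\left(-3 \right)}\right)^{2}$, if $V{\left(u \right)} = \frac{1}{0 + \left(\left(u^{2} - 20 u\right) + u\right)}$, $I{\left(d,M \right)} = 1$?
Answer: $\frac{356}{9} \approx 39.556$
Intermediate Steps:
$j{\left(Y \right)} = -1 + Y$ ($j{\left(Y \right)} = Y - 1 = -1 + Y$)
$V{\left(u \right)} = \frac{1}{u^{2} - 19 u}$ ($V{\left(u \right)} = \frac{1}{0 + \left(u^{2} - 19 u\right)} = \frac{1}{u^{2} - 19 u}$)
$- 64 V{\left(I{\left(5,-1 \right)} \right)} + \left(10 + j{\left(-3 \right)}\right)^{2} = - 64 \frac{1}{1 \left(-19 + 1\right)} + \left(10 - 4\right)^{2} = - 64 \cdot 1 \frac{1}{-18} + \left(10 - 4\right)^{2} = - 64 \cdot 1 \left(- \frac{1}{18}\right) + 6^{2} = \left(-64\right) \left(- \frac{1}{18}\right) + 36 = \frac{32}{9} + 36 = \frac{356}{9}$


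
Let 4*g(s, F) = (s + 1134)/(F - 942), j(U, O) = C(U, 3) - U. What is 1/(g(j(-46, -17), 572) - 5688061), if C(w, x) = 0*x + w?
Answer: -740/4209165707 ≈ -1.7581e-7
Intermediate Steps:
C(w, x) = w (C(w, x) = 0 + w = w)
j(U, O) = 0 (j(U, O) = U - U = 0)
g(s, F) = (1134 + s)/(4*(-942 + F)) (g(s, F) = ((s + 1134)/(F - 942))/4 = ((1134 + s)/(-942 + F))/4 = (1134 + s)/(4*(-942 + F)))
1/(g(j(-46, -17), 572) - 5688061) = 1/((1134 + 0)/(4*(-942 + 572)) - 5688061) = 1/((¼)*1134/(-370) - 5688061) = 1/((¼)*(-1/370)*1134 - 5688061) = 1/(-567/740 - 5688061) = 1/(-4209165707/740) = -740/4209165707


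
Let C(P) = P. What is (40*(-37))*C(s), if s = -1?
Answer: 1480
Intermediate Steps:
(40*(-37))*C(s) = (40*(-37))*(-1) = -1480*(-1) = 1480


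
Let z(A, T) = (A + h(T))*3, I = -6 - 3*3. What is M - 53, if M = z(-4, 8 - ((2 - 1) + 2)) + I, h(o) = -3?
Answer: -89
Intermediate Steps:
I = -15 (I = -6 - 9 = -15)
z(A, T) = -9 + 3*A (z(A, T) = (A - 3)*3 = (-3 + A)*3 = -9 + 3*A)
M = -36 (M = (-9 + 3*(-4)) - 15 = (-9 - 12) - 15 = -21 - 15 = -36)
M - 53 = -36 - 53 = -89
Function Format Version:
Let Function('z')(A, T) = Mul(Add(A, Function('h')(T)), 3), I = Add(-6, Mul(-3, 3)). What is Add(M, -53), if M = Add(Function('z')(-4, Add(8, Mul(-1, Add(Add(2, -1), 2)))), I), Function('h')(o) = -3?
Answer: -89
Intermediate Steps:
I = -15 (I = Add(-6, -9) = -15)
Function('z')(A, T) = Add(-9, Mul(3, A)) (Function('z')(A, T) = Mul(Add(A, -3), 3) = Mul(Add(-3, A), 3) = Add(-9, Mul(3, A)))
M = -36 (M = Add(Add(-9, Mul(3, -4)), -15) = Add(Add(-9, -12), -15) = Add(-21, -15) = -36)
Add(M, -53) = Add(-36, -53) = -89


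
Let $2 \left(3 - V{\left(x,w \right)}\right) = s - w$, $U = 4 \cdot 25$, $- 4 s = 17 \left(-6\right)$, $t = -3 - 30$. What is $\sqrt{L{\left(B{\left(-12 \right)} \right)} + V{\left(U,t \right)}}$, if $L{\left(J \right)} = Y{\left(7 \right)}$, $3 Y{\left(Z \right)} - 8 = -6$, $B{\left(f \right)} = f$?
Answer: $\frac{i \sqrt{921}}{6} \approx 5.058 i$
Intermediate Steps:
$Y{\left(Z \right)} = \frac{2}{3}$ ($Y{\left(Z \right)} = \frac{8}{3} + \frac{1}{3} \left(-6\right) = \frac{8}{3} - 2 = \frac{2}{3}$)
$L{\left(J \right)} = \frac{2}{3}$
$t = -33$ ($t = -3 - 30 = -33$)
$s = \frac{51}{2}$ ($s = - \frac{17 \left(-6\right)}{4} = \left(- \frac{1}{4}\right) \left(-102\right) = \frac{51}{2} \approx 25.5$)
$U = 100$
$V{\left(x,w \right)} = - \frac{39}{4} + \frac{w}{2}$ ($V{\left(x,w \right)} = 3 - \frac{\frac{51}{2} - w}{2} = 3 + \left(- \frac{51}{4} + \frac{w}{2}\right) = - \frac{39}{4} + \frac{w}{2}$)
$\sqrt{L{\left(B{\left(-12 \right)} \right)} + V{\left(U,t \right)}} = \sqrt{\frac{2}{3} + \left(- \frac{39}{4} + \frac{1}{2} \left(-33\right)\right)} = \sqrt{\frac{2}{3} - \frac{105}{4}} = \sqrt{- \frac{307}{12}} = \frac{i \sqrt{921}}{6}$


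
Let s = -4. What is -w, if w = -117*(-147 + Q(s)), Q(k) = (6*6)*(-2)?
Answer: -25623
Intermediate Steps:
Q(k) = -72 (Q(k) = 36*(-2) = -72)
w = 25623 (w = -117*(-147 - 72) = -117*(-219) = 25623)
-w = -1*25623 = -25623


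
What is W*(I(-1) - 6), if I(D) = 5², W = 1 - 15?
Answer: -266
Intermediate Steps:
W = -14
I(D) = 25
W*(I(-1) - 6) = -14*(25 - 6) = -14*19 = -266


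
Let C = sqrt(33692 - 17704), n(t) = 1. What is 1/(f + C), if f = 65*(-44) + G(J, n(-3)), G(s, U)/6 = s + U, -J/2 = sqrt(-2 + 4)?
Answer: 1/(2*(-1427 + sqrt(3997) - 6*sqrt(2))) ≈ -0.00036436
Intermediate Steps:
C = 2*sqrt(3997) (C = sqrt(15988) = 2*sqrt(3997) ≈ 126.44)
J = -2*sqrt(2) (J = -2*sqrt(-2 + 4) = -2*sqrt(2) ≈ -2.8284)
G(s, U) = 6*U + 6*s (G(s, U) = 6*(s + U) = 6*(U + s) = 6*U + 6*s)
f = -2854 - 12*sqrt(2) (f = 65*(-44) + (6*1 + 6*(-2*sqrt(2))) = -2860 + (6 - 12*sqrt(2)) = -2854 - 12*sqrt(2) ≈ -2871.0)
1/(f + C) = 1/((-2854 - 12*sqrt(2)) + 2*sqrt(3997)) = 1/(-2854 - 12*sqrt(2) + 2*sqrt(3997))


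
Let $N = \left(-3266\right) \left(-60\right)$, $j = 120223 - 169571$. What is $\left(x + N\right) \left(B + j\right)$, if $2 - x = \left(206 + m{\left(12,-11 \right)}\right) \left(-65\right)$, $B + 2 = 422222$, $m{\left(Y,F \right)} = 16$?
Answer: $78449285824$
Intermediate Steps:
$j = -49348$
$B = 422220$ ($B = -2 + 422222 = 422220$)
$x = 14432$ ($x = 2 - \left(206 + 16\right) \left(-65\right) = 2 - 222 \left(-65\right) = 2 - -14430 = 2 + 14430 = 14432$)
$N = 195960$
$\left(x + N\right) \left(B + j\right) = \left(14432 + 195960\right) \left(422220 - 49348\right) = 210392 \cdot 372872 = 78449285824$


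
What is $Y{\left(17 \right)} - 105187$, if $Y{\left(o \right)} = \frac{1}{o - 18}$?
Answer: $-105188$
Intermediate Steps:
$Y{\left(o \right)} = \frac{1}{-18 + o}$
$Y{\left(17 \right)} - 105187 = \frac{1}{-18 + 17} - 105187 = \frac{1}{-1} - 105187 = -1 - 105187 = -105188$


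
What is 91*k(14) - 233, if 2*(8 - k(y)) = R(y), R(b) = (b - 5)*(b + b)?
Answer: -10971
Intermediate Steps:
R(b) = 2*b*(-5 + b) (R(b) = (-5 + b)*(2*b) = 2*b*(-5 + b))
k(y) = 8 - y*(-5 + y)
91*k(14) - 233 = 91*(8 - 1*14*(-5 + 14)) - 233 = 91*(8 - 1*14*9) - 233 = 91*(8 - 126) - 233 = 91*(-118) - 233 = -10738 - 233 = -10971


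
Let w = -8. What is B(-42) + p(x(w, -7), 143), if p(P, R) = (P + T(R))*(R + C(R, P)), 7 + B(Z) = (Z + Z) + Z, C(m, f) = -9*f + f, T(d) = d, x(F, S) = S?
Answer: 26931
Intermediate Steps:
C(m, f) = -8*f
B(Z) = -7 + 3*Z (B(Z) = -7 + ((Z + Z) + Z) = -7 + (2*Z + Z) = -7 + 3*Z)
p(P, R) = (P + R)*(R - 8*P)
B(-42) + p(x(w, -7), 143) = (-7 + 3*(-42)) + (143**2 - 8*(-7)**2 - 7*(-7)*143) = (-7 - 126) + (20449 - 8*49 + 7007) = -133 + (20449 - 392 + 7007) = -133 + 27064 = 26931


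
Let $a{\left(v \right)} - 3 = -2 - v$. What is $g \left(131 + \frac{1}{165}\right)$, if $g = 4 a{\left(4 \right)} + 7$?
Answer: $- \frac{21616}{33} \approx -655.03$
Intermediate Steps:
$a{\left(v \right)} = 1 - v$ ($a{\left(v \right)} = 3 - \left(2 + v\right) = 1 - v$)
$g = -5$ ($g = 4 \left(1 - 4\right) + 7 = 4 \left(-3\right) + 7 = -12 + 7 = -5$)
$g \left(131 + \frac{1}{165}\right) = - 5 \left(131 + \frac{1}{165}\right) = \left(-5\right) \frac{21616}{165} = - \frac{21616}{33}$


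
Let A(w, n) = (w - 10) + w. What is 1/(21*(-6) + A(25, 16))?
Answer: -1/86 ≈ -0.011628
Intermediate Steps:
A(w, n) = -10 + 2*w (A(w, n) = (-10 + w) + w = -10 + 2*w)
1/(21*(-6) + A(25, 16)) = 1/(21*(-6) + (-10 + 2*25)) = 1/(-126 + (-10 + 50)) = 1/(-126 + 40) = 1/(-86) = -1/86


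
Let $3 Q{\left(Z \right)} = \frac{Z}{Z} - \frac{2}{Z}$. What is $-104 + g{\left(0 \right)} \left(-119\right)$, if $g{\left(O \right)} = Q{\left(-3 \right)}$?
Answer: $- \frac{1531}{9} \approx -170.11$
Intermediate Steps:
$Q{\left(Z \right)} = \frac{1}{3} - \frac{2}{3 Z}$ ($Q{\left(Z \right)} = \frac{\frac{Z}{Z} - \frac{2}{Z}}{3} = \frac{1 - \frac{2}{Z}}{3} = \frac{1}{3} - \frac{2}{3 Z}$)
$g{\left(O \right)} = \frac{5}{9}$ ($g{\left(O \right)} = \frac{-2 - 3}{3 \left(-3\right)} = \frac{1}{3} \left(- \frac{1}{3}\right) \left(-5\right) = \frac{5}{9}$)
$-104 + g{\left(0 \right)} \left(-119\right) = -104 + \frac{5}{9} \left(-119\right) = -104 - \frac{595}{9} = - \frac{1531}{9}$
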